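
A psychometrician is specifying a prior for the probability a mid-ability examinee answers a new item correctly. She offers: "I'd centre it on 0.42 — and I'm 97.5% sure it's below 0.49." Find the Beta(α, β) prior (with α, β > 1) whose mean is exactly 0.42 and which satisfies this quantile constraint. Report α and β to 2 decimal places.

α ≈ 81.42, β ≈ 112.44

With mean 0.42 fixed, write α = 0.42s, β = 0.58s where s = α+β.
Need P(θ < 0.49) = 0.975 under Beta(0.42s, 0.58s). Normal approximation: (q−m)/√(m(1−m)/s) ≈ z_{0.975} = 1.96, so s ≈ 0.42·0.58·(1.96)²/(0.49−0.42)² = 191.0.
At s = 191.0: P(θ<0.49) ≈ 0.974. Adjusting to match 0.975 gives s ≈ 193.87.
So α = 0.42·193.87 ≈ 81.42, β = 0.58·193.87 ≈ 112.44.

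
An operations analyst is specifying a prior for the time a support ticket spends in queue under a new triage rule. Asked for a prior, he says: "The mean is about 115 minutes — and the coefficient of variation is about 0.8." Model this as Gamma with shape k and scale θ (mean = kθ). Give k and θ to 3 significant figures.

For Gamma(k, scale θ): mean = kθ, variance = kθ², so CV = 1/√k.
CV = 0.8, hence k = 1/CV² = 1.56.
Then θ = mean/k = 115/1.56 = 73.6.

k ≈ 1.56, θ ≈ 73.6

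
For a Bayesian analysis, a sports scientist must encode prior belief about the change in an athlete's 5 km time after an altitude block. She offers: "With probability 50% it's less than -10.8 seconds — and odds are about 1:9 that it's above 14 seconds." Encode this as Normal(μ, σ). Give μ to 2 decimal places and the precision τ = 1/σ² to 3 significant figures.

μ = -10.80, τ = 0.00267

The p-quantile of Normal(μ,σ) is μ + z_p·σ, with z_{0.5} = 0 and z_{0.9} = 1.282.
Eliminate σ: μ = (z₂·x₁ − z₁·x₂)/(z₂ − z₁) = (1.282·-10.8 − (0)·14)/1.282 = -10.80.
Then σ = (x₂ − x₁)/(z₂ − z₁) = (14 − -10.8)/1.282 = 19.35.
Precision τ = 1/σ² = 1/19.35² = 0.00267.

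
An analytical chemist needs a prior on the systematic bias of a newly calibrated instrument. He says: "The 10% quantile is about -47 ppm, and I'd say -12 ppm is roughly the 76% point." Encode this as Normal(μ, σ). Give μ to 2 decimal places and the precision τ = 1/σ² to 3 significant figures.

μ = -24.44, τ = 0.00323

For Normal(μ,σ), the p-quantile is μ + z_p·σ. Here z_{0.1} = -1.282, z_{0.76} = 0.7063.
So -47 = μ − 1.282σ and -12 = μ + 0.7063σ.
Subtracting: σ = (-12 − -47)/(0.7063 − (-1.282)) = 17.61.
Then μ = -47 − (-1.282)·17.61 = -24.44.
Precision τ = 1/σ² = 1/17.61² = 0.00323.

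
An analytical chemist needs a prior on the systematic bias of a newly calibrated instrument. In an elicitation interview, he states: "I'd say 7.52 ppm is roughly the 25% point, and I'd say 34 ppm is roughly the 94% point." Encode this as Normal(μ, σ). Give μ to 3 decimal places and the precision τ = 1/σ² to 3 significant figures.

μ = 15.532, τ = 0.00709

For Normal(μ,σ), the p-quantile is μ + z_p·σ. Here z_{0.25} = -0.6745, z_{0.94} = 1.555.
So 7.52 = μ − 0.6745σ and 34 = μ + 1.555σ.
Subtracting: σ = (34 − 7.52)/(1.555 − (-0.6745)) = 11.878.
Then μ = 7.52 − (-0.6745)·11.878 = 15.532.
Precision τ = 1/σ² = 1/11.88² = 0.00709.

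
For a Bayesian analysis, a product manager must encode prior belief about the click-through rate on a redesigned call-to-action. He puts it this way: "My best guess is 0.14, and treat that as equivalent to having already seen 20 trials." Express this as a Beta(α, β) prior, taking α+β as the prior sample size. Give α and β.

Under the effective-sample-size interpretation, Beta(α, β) has prior mean α/(α+β) and prior sample size α+β.
So α+β = 20 and α/(α+β) = 0.14, giving α = 0.14·20 = 2.8 and β = 20 − 2.8 = 17.2.

α = 2.8, β = 17.2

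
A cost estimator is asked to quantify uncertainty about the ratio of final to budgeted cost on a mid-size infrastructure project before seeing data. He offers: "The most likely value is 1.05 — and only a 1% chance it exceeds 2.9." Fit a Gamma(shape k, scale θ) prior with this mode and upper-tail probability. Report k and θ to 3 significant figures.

k ≈ 5.45, θ ≈ 0.236

Gamma(k,θ) with k>1 has mode (k−1)θ, so θ = 1.05/(k−1).
Need P(X < 2.9) = 0.99 with θ tied to k this way. Start at k = 2, θ = 1.05: P(X<2.9) ≈ 0.762.
Too low — raise k to concentrate. Iterating converges to k ≈ 5.45.
Then θ = 1.05/(5.45−1) ≈ 0.236.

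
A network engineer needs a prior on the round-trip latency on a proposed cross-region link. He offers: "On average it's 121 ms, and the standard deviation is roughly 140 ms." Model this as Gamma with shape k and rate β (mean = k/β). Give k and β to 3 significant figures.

For Gamma(k, rate β): mean = k/β, variance = k/β², so CV = 1/√k.
CV = SD/mean = 140/121 = 1.157, hence k = 1/CV² = 0.747.
Then β = k/mean = 0.747/121 = 0.00617.

k ≈ 0.747, β ≈ 0.00617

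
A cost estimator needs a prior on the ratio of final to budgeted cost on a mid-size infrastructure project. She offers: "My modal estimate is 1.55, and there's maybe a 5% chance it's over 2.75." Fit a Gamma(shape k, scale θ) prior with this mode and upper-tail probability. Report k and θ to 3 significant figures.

k ≈ 9.48, θ ≈ 0.183

Gamma(k,θ) with k>1 has mode (k−1)θ, so θ = 1.55/(k−1).
Need P(X < 2.75) = 0.95 with θ tied to k this way. Start at k = 2, θ = 1.55: P(X<2.75) ≈ 0.529.
Too low — raise k to concentrate. Iterating converges to k ≈ 9.48.
Then θ = 1.55/(9.48−1) ≈ 0.183.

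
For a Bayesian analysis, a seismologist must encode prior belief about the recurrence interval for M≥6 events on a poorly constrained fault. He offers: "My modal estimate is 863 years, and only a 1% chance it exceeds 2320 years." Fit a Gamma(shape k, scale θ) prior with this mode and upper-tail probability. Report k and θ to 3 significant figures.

k ≈ 5.72, θ ≈ 183

Gamma(k,θ) with k>1 has mode (k−1)θ, so θ = 863/(k−1).
Need P(X < 2320) = 0.99 with θ tied to k this way. Start at k = 2, θ = 863: P(X<2320) ≈ 0.749.
Too low — raise k to concentrate. Iterating converges to k ≈ 5.72.
Then θ = 863/(5.72−1) ≈ 183.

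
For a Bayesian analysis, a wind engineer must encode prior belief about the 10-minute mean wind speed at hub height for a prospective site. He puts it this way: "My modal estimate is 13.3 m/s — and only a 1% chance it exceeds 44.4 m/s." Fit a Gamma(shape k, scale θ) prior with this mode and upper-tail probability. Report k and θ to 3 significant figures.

k ≈ 4.02, θ ≈ 4.41

Gamma(k,θ) with k>1 has mode (k−1)θ, so θ = 13.3/(k−1).
Need P(X < 44.4) = 0.99 with θ tied to k this way. Start at k = 2, θ = 13.3: P(X<44.4) ≈ 0.846.
Too low — raise k to concentrate. Iterating converges to k ≈ 4.02.
Then θ = 13.3/(4.02−1) ≈ 4.41.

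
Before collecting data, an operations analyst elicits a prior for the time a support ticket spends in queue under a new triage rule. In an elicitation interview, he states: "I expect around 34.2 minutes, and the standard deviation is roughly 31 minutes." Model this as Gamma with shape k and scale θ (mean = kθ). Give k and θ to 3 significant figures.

For Gamma(k, scale θ): mean = kθ, variance = kθ², so CV = 1/√k.
CV = SD/mean = 31/34.2 = 0.9064, hence k = 1/CV² = 1.22.
Then θ = mean/k = 34.2/1.22 = 28.1.

k ≈ 1.22, θ ≈ 28.1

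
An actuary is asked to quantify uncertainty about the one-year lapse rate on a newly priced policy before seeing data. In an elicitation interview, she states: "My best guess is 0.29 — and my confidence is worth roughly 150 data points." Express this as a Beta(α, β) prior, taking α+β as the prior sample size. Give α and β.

α = 43.5, β = 106.5

Under the effective-sample-size interpretation, Beta(α, β) has prior mean α/(α+β) and prior sample size α+β.
So α+β = 150 and α/(α+β) = 0.29, giving α = 0.29·150 = 43.5 and β = 150 − 43.5 = 106.5.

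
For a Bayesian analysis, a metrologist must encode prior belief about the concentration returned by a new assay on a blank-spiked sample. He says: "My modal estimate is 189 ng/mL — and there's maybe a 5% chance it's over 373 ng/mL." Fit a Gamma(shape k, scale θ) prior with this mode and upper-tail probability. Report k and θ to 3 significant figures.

k ≈ 7, θ ≈ 31.5

Gamma(k,θ) with k>1 has mode (k−1)θ, so θ = 189/(k−1).
Need P(X < 373) = 0.95 with θ tied to k this way. Start at k = 2, θ = 189: P(X<373) ≈ 0.587.
Too low — raise k to concentrate. Iterating converges to k ≈ 7.
Then θ = 189/(7−1) ≈ 31.5.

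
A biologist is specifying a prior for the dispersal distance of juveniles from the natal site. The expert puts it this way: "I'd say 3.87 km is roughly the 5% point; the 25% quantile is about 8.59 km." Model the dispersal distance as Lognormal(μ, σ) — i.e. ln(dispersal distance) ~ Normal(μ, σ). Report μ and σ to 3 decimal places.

μ ≈ 2.705, σ ≈ 0.822

If T ~ Lognormal(μ,σ) then ln T ~ Normal(μ,σ), so the p-quantile of ln T is μ + z_p·σ.
ln(3.87) = 1.353 and ln(8.59) = 2.151; z_{0.05} = -1.645, z_{0.25} = -0.6745.
σ = (2.151 − 1.353)/(-0.6745 − (-1.645)) = 0.822.
μ = 1.353 − (-1.645)·0.822 = 2.705.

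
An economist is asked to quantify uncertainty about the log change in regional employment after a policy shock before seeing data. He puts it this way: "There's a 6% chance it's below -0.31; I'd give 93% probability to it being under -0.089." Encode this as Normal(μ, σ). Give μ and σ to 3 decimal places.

μ = -0.197, σ = 0.073

The p-quantile of Normal(μ,σ) is μ + z_p·σ, with z_{0.06} = -1.555 and z_{0.93} = 1.476.
Eliminate σ: μ = (z₂·x₁ − z₁·x₂)/(z₂ − z₁) = (1.476·-0.31 − (-1.555)·-0.089)/3.031 = -0.197.
Then σ = (x₂ − x₁)/(z₂ − z₁) = (-0.089 − -0.31)/3.031 = 0.073.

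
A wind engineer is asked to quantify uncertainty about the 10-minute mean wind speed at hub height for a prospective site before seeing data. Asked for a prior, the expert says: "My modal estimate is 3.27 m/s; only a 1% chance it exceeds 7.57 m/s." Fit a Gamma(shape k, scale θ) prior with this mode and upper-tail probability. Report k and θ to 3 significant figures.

Gamma(k,θ) with k>1 has mode (k−1)θ, so θ = 3.27/(k−1).
Need P(X < 7.57) = 0.99 with θ tied to k this way. Start at k = 2, θ = 3.27: P(X<7.57) ≈ 0.673.
Too low — raise k to concentrate. Iterating converges to k ≈ 7.77.
Then θ = 3.27/(7.77−1) ≈ 0.483.

k ≈ 7.77, θ ≈ 0.483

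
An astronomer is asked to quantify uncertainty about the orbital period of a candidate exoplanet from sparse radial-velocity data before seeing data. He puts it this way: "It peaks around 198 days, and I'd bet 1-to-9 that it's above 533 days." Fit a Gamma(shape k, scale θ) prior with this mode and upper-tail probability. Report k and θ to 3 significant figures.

k ≈ 2.95, θ ≈ 101

Gamma(k,θ) with k>1 has mode (k−1)θ, so θ = 198/(k−1).
Need P(X < 533) = 0.9 with θ tied to k this way. Start at k = 2, θ = 198: P(X<533) ≈ 0.750.
Too low — raise k to concentrate. Iterating converges to k ≈ 2.95.
Then θ = 198/(2.95−1) ≈ 101.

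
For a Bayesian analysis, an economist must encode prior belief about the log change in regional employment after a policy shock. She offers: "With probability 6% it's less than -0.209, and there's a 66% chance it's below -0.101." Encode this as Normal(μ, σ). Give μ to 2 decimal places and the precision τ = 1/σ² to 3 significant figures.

For Normal(μ,σ), the p-quantile is μ + z_p·σ. Here z_{0.06} = -1.555, z_{0.66} = 0.4125.
So -0.209 = μ − 1.555σ and -0.101 = μ + 0.4125σ.
Subtracting: σ = (-0.101 − -0.209)/(0.4125 − (-1.555)) = 0.05.
Then μ = -0.209 − (-1.555)·0.05 = -0.12.
Precision τ = 1/σ² = 1/0.0549² = 332.

μ = -0.12, τ = 332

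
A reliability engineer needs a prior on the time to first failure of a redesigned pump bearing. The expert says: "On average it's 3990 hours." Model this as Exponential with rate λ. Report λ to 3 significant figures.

Exponential mean = 1/λ, so λ = 1/3990.0 = 0.000251.

λ ≈ 0.000251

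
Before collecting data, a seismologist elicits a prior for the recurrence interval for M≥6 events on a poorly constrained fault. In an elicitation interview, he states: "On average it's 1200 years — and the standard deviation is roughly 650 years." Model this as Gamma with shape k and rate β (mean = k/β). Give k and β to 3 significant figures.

k ≈ 3.41, β ≈ 0.00284

For Gamma(k, rate β): mean = k/β, variance = k/β², so CV = 1/√k.
CV = SD/mean = 650/1200 = 0.5417, hence k = 1/CV² = 3.41.
Then β = k/mean = 3.41/1200 = 0.00284.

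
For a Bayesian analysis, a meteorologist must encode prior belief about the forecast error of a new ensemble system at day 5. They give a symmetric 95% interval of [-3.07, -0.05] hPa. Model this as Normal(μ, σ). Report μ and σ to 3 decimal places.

μ = -1.560, σ = 0.770

A symmetric 95% interval runs μ ± z·σ with z = 1.96.
Half-width = 1.51, so σ = 1.51/1.96 = 0.770.
μ is the interval midpoint, -1.560.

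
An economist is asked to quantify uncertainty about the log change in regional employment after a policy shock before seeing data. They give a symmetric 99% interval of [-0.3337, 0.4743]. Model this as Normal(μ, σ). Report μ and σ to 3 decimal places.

A symmetric 99% interval runs μ ± z·σ with z = 2.576.
Half-width = 0.404, so σ = 0.404/2.576 = 0.157.
μ is the interval midpoint, 0.070.

μ = 0.070, σ = 0.157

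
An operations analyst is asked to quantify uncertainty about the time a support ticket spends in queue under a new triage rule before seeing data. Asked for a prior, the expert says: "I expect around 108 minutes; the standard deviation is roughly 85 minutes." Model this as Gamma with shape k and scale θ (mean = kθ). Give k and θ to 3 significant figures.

k ≈ 1.61, θ ≈ 66.9

For Gamma(k, scale θ): mean = kθ, variance = kθ², so CV = 1/√k.
CV = SD/mean = 85/108 = 0.787, hence k = 1/CV² = 1.61.
Then θ = mean/k = 108/1.61 = 66.9.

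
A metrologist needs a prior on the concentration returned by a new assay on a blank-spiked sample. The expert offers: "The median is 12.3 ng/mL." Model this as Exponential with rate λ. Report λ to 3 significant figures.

λ ≈ 0.0564

Exponential median = ln 2 / λ, so λ = ln 2 / 12.3 = 0.0564.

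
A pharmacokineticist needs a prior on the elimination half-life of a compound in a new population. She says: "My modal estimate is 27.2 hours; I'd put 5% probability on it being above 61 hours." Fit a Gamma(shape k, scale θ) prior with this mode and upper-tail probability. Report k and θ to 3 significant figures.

Gamma(k,θ) with k>1 has mode (k−1)θ, so θ = 27.2/(k−1).
Need P(X < 61) = 0.95 with θ tied to k this way. Start at k = 2, θ = 27.2: P(X<61) ≈ 0.656.
Too low — raise k to concentrate. Iterating converges to k ≈ 5.21.
Then θ = 27.2/(5.21−1) ≈ 6.46.

k ≈ 5.21, θ ≈ 6.46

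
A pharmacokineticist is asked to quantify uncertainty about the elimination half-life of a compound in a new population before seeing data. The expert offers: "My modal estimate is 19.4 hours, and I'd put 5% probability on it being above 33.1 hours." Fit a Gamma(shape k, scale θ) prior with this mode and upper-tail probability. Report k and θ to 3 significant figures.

k ≈ 10.8, θ ≈ 1.98

Gamma(k,θ) with k>1 has mode (k−1)θ, so θ = 19.4/(k−1).
Need P(X < 33.1) = 0.95 with θ tied to k this way. Start at k = 2, θ = 19.4: P(X<33.1) ≈ 0.509.
Too low — raise k to concentrate. Iterating converges to k ≈ 10.8.
Then θ = 19.4/(10.8−1) ≈ 1.98.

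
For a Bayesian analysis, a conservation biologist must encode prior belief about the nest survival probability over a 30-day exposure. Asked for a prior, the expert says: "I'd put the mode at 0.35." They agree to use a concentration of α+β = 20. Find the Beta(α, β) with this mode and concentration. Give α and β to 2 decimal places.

α = 7.30, β = 12.70

For α,β > 1 the Beta mode is (α−1)/(α+β−2). With α+β = 20, the mode is (α−1)/18.
Set (α−1)/18 = 0.35 → α = 1 + 0.35·18 = 7.30.
β = 20 − α = 12.70.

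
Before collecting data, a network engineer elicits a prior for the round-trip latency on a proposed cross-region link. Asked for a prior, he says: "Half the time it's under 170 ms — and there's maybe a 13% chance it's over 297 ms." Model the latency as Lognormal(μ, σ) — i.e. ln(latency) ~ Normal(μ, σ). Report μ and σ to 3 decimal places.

If T ~ Lognormal(μ,σ) then ln T ~ Normal(μ,σ), so the p-quantile of ln T is μ + z_p·σ.
ln(170) = 5.136 and ln(297) = 5.694; z_{0.5} = 0, z_{0.87} = 1.126.
σ = (5.694 − 5.136)/(1.126 − (0)) = 0.495.
μ = 5.136 − (0)·0.495 = 5.136.

μ ≈ 5.136, σ ≈ 0.495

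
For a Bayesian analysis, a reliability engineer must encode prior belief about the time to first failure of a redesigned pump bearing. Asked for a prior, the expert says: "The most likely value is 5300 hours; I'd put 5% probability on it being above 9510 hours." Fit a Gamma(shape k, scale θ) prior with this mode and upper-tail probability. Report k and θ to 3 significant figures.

k ≈ 9.15, θ ≈ 650

Gamma(k,θ) with k>1 has mode (k−1)θ, so θ = 5300/(k−1).
Need P(X < 9510) = 0.95 with θ tied to k this way. Start at k = 2, θ = 5300: P(X<9510) ≈ 0.535.
Too low — raise k to concentrate. Iterating converges to k ≈ 9.15.
Then θ = 5300/(9.15−1) ≈ 650.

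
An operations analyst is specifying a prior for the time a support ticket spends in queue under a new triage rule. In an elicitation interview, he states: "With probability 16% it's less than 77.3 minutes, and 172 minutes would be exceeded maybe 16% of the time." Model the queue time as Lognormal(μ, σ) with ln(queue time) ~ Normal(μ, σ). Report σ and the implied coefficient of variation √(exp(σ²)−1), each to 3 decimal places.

σ ≈ 0.402, CV ≈ 0.419

If T ~ Lognormal(μ,σ) then ln T ~ Normal(μ,σ), so the p-quantile of ln T is μ + z_p·σ.
ln(77.3) = 4.348 and ln(172) = 5.147; z_{0.16} = -0.9945, z_{0.84} = 0.9945.
σ = (5.147 − 4.348)/(0.9945 − (-0.9945)) = 0.402.
μ = 4.348 − (-0.9945)·0.402 = 4.748.
CV = √(exp(σ²)−1) = √(exp(0.1617)−1) = 0.419.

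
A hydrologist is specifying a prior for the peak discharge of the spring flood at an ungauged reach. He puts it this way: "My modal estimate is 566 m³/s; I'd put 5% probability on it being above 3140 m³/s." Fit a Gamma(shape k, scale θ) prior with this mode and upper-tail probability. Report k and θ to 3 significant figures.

Gamma(k,θ) with k>1 has mode (k−1)θ, so θ = 566/(k−1).
Need P(X < 3140) = 0.95 with θ tied to k this way. Start at k = 2, θ = 566: P(X<3140) ≈ 0.974.
Too high — lower k to spread out. Iterating converges to k ≈ 1.79.
Then θ = 566/(1.79−1) ≈ 713.

k ≈ 1.79, θ ≈ 713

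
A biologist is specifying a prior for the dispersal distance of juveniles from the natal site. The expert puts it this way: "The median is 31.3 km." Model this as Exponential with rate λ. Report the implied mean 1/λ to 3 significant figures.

Exponential median = ln 2 / λ, so λ = ln 2 / 31.3 = 0.0221.
Mean = 1/λ = 45.2 km.

mean ≈ 45.2 km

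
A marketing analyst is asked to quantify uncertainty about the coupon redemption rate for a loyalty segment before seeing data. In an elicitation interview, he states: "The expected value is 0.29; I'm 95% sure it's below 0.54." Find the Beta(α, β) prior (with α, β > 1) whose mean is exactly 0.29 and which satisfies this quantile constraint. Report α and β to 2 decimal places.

α ≈ 2.86, β ≈ 7.01

With mean 0.29 fixed, write α = 0.29s, β = 0.71s where s = α+β.
Need P(θ < 0.54) = 0.95 under Beta(0.29s, 0.71s). Normal approximation: (q−m)/√(m(1−m)/s) ≈ z_{0.95} = 1.64, so s ≈ 0.29·0.71·(1.64)²/(0.54−0.29)² = 8.9.
At s = 8.9: P(θ<0.54) ≈ 0.942. Adjusting to match 0.95 gives s ≈ 9.87.
So α = 0.29·9.87 ≈ 2.86, β = 0.71·9.87 ≈ 7.01.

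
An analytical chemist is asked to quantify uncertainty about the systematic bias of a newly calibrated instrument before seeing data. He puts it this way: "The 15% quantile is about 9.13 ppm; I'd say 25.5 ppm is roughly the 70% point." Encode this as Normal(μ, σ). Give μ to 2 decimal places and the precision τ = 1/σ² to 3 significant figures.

μ = 20.00, τ = 0.00909

The p-quantile of Normal(μ,σ) is μ + z_p·σ, with z_{0.15} = -1.036 and z_{0.7} = 0.5244.
Eliminate σ: μ = (z₂·x₁ − z₁·x₂)/(z₂ − z₁) = (0.5244·9.13 − (-1.036)·25.5)/1.561 = 20.00.
Then σ = (x₂ − x₁)/(z₂ − z₁) = (25.5 − 9.13)/1.561 = 10.49.
Precision τ = 1/σ² = 1/10.49² = 0.00909.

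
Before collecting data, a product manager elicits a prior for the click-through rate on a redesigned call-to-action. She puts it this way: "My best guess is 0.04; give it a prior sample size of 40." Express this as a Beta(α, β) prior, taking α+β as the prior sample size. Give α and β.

α = 1.6, β = 38.4

Under the effective-sample-size interpretation, Beta(α, β) has prior mean α/(α+β) and prior sample size α+β.
So α+β = 40 and α/(α+β) = 0.04, giving α = 0.04·40 = 1.6 and β = 40 − 1.6 = 38.4.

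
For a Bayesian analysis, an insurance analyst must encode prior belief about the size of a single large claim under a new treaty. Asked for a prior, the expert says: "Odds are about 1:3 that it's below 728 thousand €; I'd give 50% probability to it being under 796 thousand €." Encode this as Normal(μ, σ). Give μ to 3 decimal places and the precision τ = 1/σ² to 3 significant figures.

The p-quantile of Normal(μ,σ) is μ + z_p·σ, with z_{0.25} = -0.6745 and z_{0.5} = 0.
Eliminate σ: μ = (z₂·x₁ − z₁·x₂)/(z₂ − z₁) = (0·728 − (-0.6745)·796)/0.6745 = 796.000.
Then σ = (x₂ − x₁)/(z₂ − z₁) = (796 − 728)/0.6745 = 100.817.
Precision τ = 1/σ² = 1/100.8² = 9.84e-05.

μ = 796.000, τ = 9.84e-05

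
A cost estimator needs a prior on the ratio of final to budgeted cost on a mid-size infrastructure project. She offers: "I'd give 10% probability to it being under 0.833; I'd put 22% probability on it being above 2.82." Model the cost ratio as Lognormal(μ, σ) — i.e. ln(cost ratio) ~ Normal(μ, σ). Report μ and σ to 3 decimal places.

If T ~ Lognormal(μ,σ) then ln T ~ Normal(μ,σ), so the p-quantile of ln T is μ + z_p·σ.
ln(0.833) = -0.1827 and ln(2.82) = 1.037; z_{0.1} = -1.282, z_{0.78} = 0.7722.
σ = (1.037 − -0.1827)/(0.7722 − (-1.282)) = 0.594.
μ = -0.1827 − (-1.282)·0.594 = 0.578.

μ ≈ 0.578, σ ≈ 0.594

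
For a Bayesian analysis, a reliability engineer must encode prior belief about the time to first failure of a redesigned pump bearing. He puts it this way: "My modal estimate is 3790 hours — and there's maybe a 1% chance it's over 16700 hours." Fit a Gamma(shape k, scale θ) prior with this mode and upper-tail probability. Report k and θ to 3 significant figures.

k ≈ 2.85, θ ≈ 2050

Gamma(k,θ) with k>1 has mode (k−1)θ, so θ = 3790/(k−1).
Need P(X < 16700) = 0.99 with θ tied to k this way. Start at k = 2, θ = 3790: P(X<16700) ≈ 0.934.
Too low — raise k to concentrate. Iterating converges to k ≈ 2.85.
Then θ = 3790/(2.85−1) ≈ 2050.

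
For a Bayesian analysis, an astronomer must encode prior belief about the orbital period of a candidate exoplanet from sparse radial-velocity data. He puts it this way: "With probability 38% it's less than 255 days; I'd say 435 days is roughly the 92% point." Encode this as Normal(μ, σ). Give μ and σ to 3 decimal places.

The p-quantile of Normal(μ,σ) is μ + z_p·σ, with z_{0.38} = -0.3055 and z_{0.92} = 1.405.
Eliminate σ: μ = (z₂·x₁ − z₁·x₂)/(z₂ − z₁) = (1.405·255 − (-0.3055)·435)/1.711 = 287.145.
Then σ = (x₂ − x₁)/(z₂ − z₁) = (435 − 255)/1.711 = 105.229.

μ = 287.145, σ = 105.229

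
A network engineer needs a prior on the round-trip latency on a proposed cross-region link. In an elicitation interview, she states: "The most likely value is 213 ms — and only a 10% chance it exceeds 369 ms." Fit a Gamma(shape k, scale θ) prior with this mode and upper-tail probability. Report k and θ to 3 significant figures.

Gamma(k,θ) with k>1 has mode (k−1)θ, so θ = 213/(k−1).
Need P(X < 369) = 0.9 with θ tied to k this way. Start at k = 2, θ = 213: P(X<369) ≈ 0.517.
Too low — raise k to concentrate. Iterating converges to k ≈ 7.28.
Then θ = 213/(7.28−1) ≈ 33.9.

k ≈ 7.28, θ ≈ 33.9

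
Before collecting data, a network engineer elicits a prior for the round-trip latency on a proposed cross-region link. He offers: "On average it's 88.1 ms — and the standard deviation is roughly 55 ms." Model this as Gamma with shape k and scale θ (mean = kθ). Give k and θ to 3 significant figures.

For Gamma(k, scale θ): mean = kθ, variance = kθ², so CV = 1/√k.
CV = SD/mean = 55/88.1 = 0.6243, hence k = 1/CV² = 2.57.
Then θ = mean/k = 88.1/2.57 = 34.3.

k ≈ 2.57, θ ≈ 34.3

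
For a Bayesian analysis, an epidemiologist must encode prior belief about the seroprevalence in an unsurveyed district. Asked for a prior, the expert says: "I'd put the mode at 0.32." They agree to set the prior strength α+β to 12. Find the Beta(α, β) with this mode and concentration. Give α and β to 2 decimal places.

α = 4.20, β = 7.80

For α,β > 1 the Beta mode is (α−1)/(α+β−2). With α+β = 12, the mode is (α−1)/10.
Set (α−1)/10 = 0.32 → α = 1 + 0.32·10 = 4.20.
β = 12 − α = 7.80.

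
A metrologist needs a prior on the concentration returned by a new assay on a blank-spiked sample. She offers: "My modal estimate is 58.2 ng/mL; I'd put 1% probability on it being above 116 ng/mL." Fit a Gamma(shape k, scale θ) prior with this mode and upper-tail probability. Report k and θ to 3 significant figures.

k ≈ 11.3, θ ≈ 5.63

Gamma(k,θ) with k>1 has mode (k−1)θ, so θ = 58.2/(k−1).
Need P(X < 116) = 0.99 with θ tied to k this way. Start at k = 2, θ = 58.2: P(X<116) ≈ 0.592.
Too low — raise k to concentrate. Iterating converges to k ≈ 11.3.
Then θ = 58.2/(11.3−1) ≈ 5.63.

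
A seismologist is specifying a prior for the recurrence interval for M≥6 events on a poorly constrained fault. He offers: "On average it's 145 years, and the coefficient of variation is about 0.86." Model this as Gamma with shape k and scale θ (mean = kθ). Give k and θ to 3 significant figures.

k ≈ 1.35, θ ≈ 107

For Gamma(k, scale θ): mean = kθ, variance = kθ², so CV = 1/√k.
CV = 0.86, hence k = 1/CV² = 1.35.
Then θ = mean/k = 145/1.35 = 107.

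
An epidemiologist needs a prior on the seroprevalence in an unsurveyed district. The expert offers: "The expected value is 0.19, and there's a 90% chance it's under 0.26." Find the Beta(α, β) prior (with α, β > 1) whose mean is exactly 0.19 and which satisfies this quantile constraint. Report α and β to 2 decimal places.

α ≈ 10.33, β ≈ 44.06

With mean 0.19 fixed, write α = 0.19s, β = 0.81s where s = α+β.
Need P(θ < 0.26) = 0.9 under Beta(0.19s, 0.81s). Normal approximation: (q−m)/√(m(1−m)/s) ≈ z_{0.9} = 1.28, so s ≈ 0.19·0.81·(1.28)²/(0.26−0.19)² = 51.6.
At s = 51.6: P(θ<0.26) ≈ 0.895. Adjusting to match 0.9 gives s ≈ 54.39.
So α = 0.19·54.39 ≈ 10.33, β = 0.81·54.39 ≈ 44.06.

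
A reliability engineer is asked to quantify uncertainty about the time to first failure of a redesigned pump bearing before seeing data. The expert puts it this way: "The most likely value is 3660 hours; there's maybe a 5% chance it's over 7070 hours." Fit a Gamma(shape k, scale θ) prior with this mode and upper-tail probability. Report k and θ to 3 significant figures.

Gamma(k,θ) with k>1 has mode (k−1)θ, so θ = 3660/(k−1).
Need P(X < 7070) = 0.95 with θ tied to k this way. Start at k = 2, θ = 3660: P(X<7070) ≈ 0.575.
Too low — raise k to concentrate. Iterating converges to k ≈ 7.41.
Then θ = 3660/(7.41−1) ≈ 571.

k ≈ 7.41, θ ≈ 571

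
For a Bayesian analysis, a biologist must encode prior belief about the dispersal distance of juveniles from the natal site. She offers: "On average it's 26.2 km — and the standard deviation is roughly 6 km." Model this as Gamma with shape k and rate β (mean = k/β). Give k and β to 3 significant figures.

For Gamma(k, rate β): mean = k/β, variance = k/β², so CV = 1/√k.
CV = SD/mean = 6/26.2 = 0.229, hence k = 1/CV² = 19.1.
Then β = k/mean = 19.1/26.2 = 0.728.

k ≈ 19.1, β ≈ 0.728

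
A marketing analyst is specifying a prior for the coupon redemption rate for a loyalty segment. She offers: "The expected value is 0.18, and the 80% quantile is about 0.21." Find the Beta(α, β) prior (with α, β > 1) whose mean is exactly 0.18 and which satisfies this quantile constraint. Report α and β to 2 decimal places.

With mean 0.18 fixed, write α = 0.18s, β = 0.82s where s = α+β.
Need P(θ < 0.21) = 0.8 under Beta(0.18s, 0.82s). Normal approximation: (q−m)/√(m(1−m)/s) ≈ z_{0.8} = 0.842, so s ≈ 0.18·0.82·(0.842)²/(0.21−0.18)² = 116.2.
At s = 116.2: P(θ<0.21) ≈ 0.805. Adjusting to match 0.8 gives s ≈ 111.17.
So α = 0.18·111.17 ≈ 20.01, β = 0.82·111.17 ≈ 91.16.

α ≈ 20.01, β ≈ 91.16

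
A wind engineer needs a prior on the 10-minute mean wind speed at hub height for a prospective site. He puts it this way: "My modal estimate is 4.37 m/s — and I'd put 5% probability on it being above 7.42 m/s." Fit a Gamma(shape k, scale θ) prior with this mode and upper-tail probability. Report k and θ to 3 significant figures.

Gamma(k,θ) with k>1 has mode (k−1)θ, so θ = 4.37/(k−1).
Need P(X < 7.42) = 0.95 with θ tied to k this way. Start at k = 2, θ = 4.37: P(X<7.42) ≈ 0.506.
Too low — raise k to concentrate. Iterating converges to k ≈ 11.
Then θ = 4.37/(11−1) ≈ 0.439.

k ≈ 11, θ ≈ 0.439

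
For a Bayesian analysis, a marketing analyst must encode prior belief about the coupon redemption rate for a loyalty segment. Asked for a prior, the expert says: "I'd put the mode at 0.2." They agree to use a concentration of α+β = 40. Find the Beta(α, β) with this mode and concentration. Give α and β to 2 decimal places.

α = 8.60, β = 31.40

For α,β > 1 the Beta mode is (α−1)/(α+β−2). With α+β = 40, the mode is (α−1)/38.
Set (α−1)/38 = 0.2 → α = 1 + 0.2·38 = 8.60.
β = 40 − α = 31.40.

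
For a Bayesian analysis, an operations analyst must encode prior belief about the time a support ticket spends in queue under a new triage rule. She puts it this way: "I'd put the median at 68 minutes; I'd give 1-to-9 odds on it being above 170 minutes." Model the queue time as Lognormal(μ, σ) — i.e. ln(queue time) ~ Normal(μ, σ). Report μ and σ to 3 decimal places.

μ ≈ 4.220, σ ≈ 0.715

If T ~ Lognormal(μ,σ) then ln T ~ Normal(μ,σ), so the p-quantile of ln T is μ + z_p·σ.
ln(68) = 4.22 and ln(170) = 5.136; z_{0.5} = 0, z_{0.9} = 1.282.
σ = (5.136 − 4.22)/(1.282 − (0)) = 0.715.
μ = 4.22 − (0)·0.715 = 4.220.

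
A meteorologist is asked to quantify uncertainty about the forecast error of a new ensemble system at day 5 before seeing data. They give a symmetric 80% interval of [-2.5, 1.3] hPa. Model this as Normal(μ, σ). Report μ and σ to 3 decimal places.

μ = -0.600, σ = 1.483

A symmetric 80% interval runs μ ± z·σ with z = 1.282.
Half-width = 1.9, so σ = 1.9/1.282 = 1.483.
μ is the interval midpoint, -0.600.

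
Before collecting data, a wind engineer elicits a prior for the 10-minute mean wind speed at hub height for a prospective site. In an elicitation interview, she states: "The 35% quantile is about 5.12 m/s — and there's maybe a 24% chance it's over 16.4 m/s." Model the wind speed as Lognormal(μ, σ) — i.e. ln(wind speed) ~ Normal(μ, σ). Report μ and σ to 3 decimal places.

μ ≈ 2.044, σ ≈ 1.066

If T ~ Lognormal(μ,σ) then ln T ~ Normal(μ,σ), so the p-quantile of ln T is μ + z_p·σ.
ln(5.12) = 1.633 and ln(16.4) = 2.797; z_{0.35} = -0.3853, z_{0.76} = 0.7063.
σ = (2.797 − 1.633)/(0.7063 − (-0.3853)) = 1.066.
μ = 1.633 − (-0.3853)·1.066 = 2.044.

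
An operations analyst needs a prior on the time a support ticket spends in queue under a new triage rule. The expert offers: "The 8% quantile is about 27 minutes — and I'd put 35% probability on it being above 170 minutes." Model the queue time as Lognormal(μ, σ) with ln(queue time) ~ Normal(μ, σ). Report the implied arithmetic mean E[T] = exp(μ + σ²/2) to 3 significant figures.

E[T] ≈ 194 minutes

If T ~ Lognormal(μ,σ) then ln T ~ Normal(μ,σ), so the p-quantile of ln T is μ + z_p·σ.
ln(27) = 3.296 and ln(170) = 5.136; z_{0.08} = -1.405, z_{0.65} = 0.3853.
σ = (5.136 − 3.296)/(0.3853 − (-1.405)) = 1.028.
μ = 3.296 − (-1.405)·1.028 = 4.740.
E[T] = exp(μ + σ²/2) = exp(4.740 + 0.5281) = 194 minutes.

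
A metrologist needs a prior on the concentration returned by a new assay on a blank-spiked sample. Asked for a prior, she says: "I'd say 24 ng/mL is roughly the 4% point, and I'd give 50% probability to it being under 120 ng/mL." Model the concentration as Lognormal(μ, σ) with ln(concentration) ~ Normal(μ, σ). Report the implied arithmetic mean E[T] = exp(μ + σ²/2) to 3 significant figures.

E[T] ≈ 183 ng/mL

If T ~ Lognormal(μ,σ) then ln T ~ Normal(μ,σ), so the p-quantile of ln T is μ + z_p·σ.
ln(24) = 3.178 and ln(120) = 4.787; z_{0.04} = -1.751, z_{0.5} = 0.
σ = (4.787 − 3.178)/(0 − (-1.751)) = 0.919.
μ = 3.178 − (-1.751)·0.919 = 4.787.
E[T] = exp(μ + σ²/2) = exp(4.787 + 0.4226) = 183 ng/mL.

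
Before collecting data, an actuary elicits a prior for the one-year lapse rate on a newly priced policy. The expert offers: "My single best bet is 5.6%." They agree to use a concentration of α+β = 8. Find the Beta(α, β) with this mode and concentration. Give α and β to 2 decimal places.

α = 1.34, β = 6.66

For α,β > 1 the Beta mode is (α−1)/(α+β−2). With α+β = 8, the mode is (α−1)/6.
Set (α−1)/6 = 0.056 → α = 1 + 0.056·6 = 1.34.
β = 8 − α = 6.66.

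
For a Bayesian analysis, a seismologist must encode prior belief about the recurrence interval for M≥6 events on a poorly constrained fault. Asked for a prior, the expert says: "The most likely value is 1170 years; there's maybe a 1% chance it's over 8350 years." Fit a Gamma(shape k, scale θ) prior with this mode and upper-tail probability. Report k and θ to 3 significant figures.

k ≈ 1.91, θ ≈ 1290

Gamma(k,θ) with k>1 has mode (k−1)θ, so θ = 1170/(k−1).
Need P(X < 8350) = 0.99 with θ tied to k this way. Start at k = 2, θ = 1170: P(X<8350) ≈ 0.994.
Too high — lower k to spread out. Iterating converges to k ≈ 1.91.
Then θ = 1170/(1.91−1) ≈ 1290.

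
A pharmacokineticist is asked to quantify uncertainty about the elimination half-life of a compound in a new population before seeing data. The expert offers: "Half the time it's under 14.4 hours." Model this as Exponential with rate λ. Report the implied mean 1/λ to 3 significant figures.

Exponential median = ln 2 / λ, so λ = ln 2 / 14.4 = 0.0481.
Mean = 1/λ = 20.8 hours.

mean ≈ 20.8 hours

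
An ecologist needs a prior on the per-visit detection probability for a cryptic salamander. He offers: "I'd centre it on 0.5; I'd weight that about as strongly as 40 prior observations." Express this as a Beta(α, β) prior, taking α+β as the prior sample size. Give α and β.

Under the effective-sample-size interpretation, Beta(α, β) has prior mean α/(α+β) and prior sample size α+β.
So α+β = 40 and α/(α+β) = 0.5, giving α = 0.5·40 = 20 and β = 40 − 20 = 20.

α = 20, β = 20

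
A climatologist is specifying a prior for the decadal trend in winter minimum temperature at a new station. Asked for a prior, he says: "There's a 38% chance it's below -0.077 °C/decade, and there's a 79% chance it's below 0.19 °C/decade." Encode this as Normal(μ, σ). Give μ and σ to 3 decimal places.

μ = -0.004, σ = 0.240

For Normal(μ,σ), the p-quantile is μ + z_p·σ. Here z_{0.38} = -0.3055, z_{0.79} = 0.8064.
So -0.077 = μ − 0.3055σ and 0.19 = μ + 0.8064σ.
Subtracting: σ = (0.19 − -0.077)/(0.8064 − (-0.3055)) = 0.240.
Then μ = -0.077 − (-0.3055)·0.240 = -0.004.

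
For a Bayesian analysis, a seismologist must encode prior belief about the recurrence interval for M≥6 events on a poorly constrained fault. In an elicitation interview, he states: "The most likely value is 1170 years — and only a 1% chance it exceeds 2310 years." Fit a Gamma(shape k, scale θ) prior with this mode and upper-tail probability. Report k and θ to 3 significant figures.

Gamma(k,θ) with k>1 has mode (k−1)θ, so θ = 1170/(k−1).
Need P(X < 2310) = 0.99 with θ tied to k this way. Start at k = 2, θ = 1170: P(X<2310) ≈ 0.587.
Too low — raise k to concentrate. Iterating converges to k ≈ 11.6.
Then θ = 1170/(11.6−1) ≈ 110.

k ≈ 11.6, θ ≈ 110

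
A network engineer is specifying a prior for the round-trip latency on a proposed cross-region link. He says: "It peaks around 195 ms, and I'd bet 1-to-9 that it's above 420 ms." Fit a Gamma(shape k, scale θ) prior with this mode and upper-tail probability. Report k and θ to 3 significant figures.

k ≈ 4.27, θ ≈ 59.7

Gamma(k,θ) with k>1 has mode (k−1)θ, so θ = 195/(k−1).
Need P(X < 420) = 0.9 with θ tied to k this way. Start at k = 2, θ = 195: P(X<420) ≈ 0.634.
Too low — raise k to concentrate. Iterating converges to k ≈ 4.27.
Then θ = 195/(4.27−1) ≈ 59.7.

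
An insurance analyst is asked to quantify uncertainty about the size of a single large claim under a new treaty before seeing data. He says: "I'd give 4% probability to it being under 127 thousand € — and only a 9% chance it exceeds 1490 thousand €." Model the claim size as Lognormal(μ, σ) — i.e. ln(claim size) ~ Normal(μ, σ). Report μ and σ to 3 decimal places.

If T ~ Lognormal(μ,σ) then ln T ~ Normal(μ,σ), so the p-quantile of ln T is μ + z_p·σ.
ln(127) = 4.844 and ln(1490) = 7.307; z_{0.04} = -1.751, z_{0.91} = 1.341.
σ = (7.307 − 4.844)/(1.341 − (-1.751)) = 0.797.
μ = 4.844 − (-1.751)·0.797 = 6.239.

μ ≈ 6.239, σ ≈ 0.797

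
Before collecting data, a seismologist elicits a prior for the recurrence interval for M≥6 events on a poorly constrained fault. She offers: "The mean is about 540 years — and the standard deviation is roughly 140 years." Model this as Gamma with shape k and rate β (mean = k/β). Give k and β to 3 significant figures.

k ≈ 14.9, β ≈ 0.0276

For Gamma(k, rate β): mean = k/β, variance = k/β², so CV = 1/√k.
CV = SD/mean = 140/540 = 0.2593, hence k = 1/CV² = 14.9.
Then β = k/mean = 14.9/540 = 0.0276.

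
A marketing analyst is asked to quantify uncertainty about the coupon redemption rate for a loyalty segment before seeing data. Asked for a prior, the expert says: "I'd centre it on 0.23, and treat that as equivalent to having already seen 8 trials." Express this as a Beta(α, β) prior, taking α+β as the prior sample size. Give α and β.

Under the effective-sample-size interpretation, Beta(α, β) has prior mean α/(α+β) and prior sample size α+β.
So α+β = 8 and α/(α+β) = 0.23, giving α = 0.23·8 = 1.84 and β = 8 − 1.84 = 6.16.

α = 1.84, β = 6.16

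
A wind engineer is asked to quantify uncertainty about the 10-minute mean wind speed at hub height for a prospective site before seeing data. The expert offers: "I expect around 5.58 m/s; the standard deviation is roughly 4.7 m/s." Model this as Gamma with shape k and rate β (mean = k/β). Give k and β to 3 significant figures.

For Gamma(k, rate β): mean = k/β, variance = k/β², so CV = 1/√k.
CV = SD/mean = 4.7/5.58 = 0.8423, hence k = 1/CV² = 1.41.
Then β = k/mean = 1.41/5.58 = 0.253.

k ≈ 1.41, β ≈ 0.253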